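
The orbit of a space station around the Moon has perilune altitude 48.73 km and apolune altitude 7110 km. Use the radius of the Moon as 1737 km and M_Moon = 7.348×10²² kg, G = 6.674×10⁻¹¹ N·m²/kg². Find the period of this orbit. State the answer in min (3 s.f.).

μ = GM = 6.674×10⁻¹¹ × 7.348×10²² = 4.904×10¹² m³/s².
r_p = 1737 + 48.73 = 1785.7 km = 1.7857×10⁶ m.
r_a = 1737 + 7110 = 8847.0 km = 8.8470×10⁶ m.
Semi-major axis a = (r_p + r_a)/2 = (1785.7 + 8847.0)/2 = 5316.4 km = 5.316×10⁶ m.
By Kepler's third law T = 2π√(a³/μ) = 2π × 5.535×10³ = 3.478×10⁴ s.
= 579.7 min.

T ≈ 580 min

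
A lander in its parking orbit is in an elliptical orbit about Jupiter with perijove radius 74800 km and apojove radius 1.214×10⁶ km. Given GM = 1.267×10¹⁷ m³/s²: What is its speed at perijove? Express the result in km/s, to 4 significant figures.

Semi-major axis a = (r_p + r_a)/2 = 6.4440×10⁵ km = 6.444×10⁸ m.
Vis-viva: v² = μ(2/r − 1/a) = 1.267×10¹⁷ × (2.674×10⁻⁸ − 1.552×10⁻⁹) = 3.191×10⁹ m²/s².
v = 56490 m/s = 56.49 km/s.

v ≈ 56.49 km/s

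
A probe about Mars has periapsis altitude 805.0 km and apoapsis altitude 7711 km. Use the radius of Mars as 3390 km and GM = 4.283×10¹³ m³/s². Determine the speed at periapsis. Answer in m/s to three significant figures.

r_p = 3390 + 805.0 = 4195.0 km = 4.1950×10⁶ m.
r_a = 3390 + 7711 = 11101 km = 1.1101×10⁷ m.
Semi-major axis a = (r_p + r_a)/2 = 7648.0 km = 7.648×10⁶ m.
Vis-viva: v² = μ(2/r − 1/a) = 4.283×10¹³ × (4.768×10⁻⁷ − 1.308×10⁻⁷) = 1.482×10⁷ m²/s².
v = 3850 m/s.

v ≈ 3850 m/s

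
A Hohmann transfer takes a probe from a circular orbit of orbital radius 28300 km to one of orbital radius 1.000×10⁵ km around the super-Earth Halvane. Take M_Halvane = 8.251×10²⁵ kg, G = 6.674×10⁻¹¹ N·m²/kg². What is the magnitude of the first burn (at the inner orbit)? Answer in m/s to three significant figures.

μ = GM = 6.674×10⁻¹¹ × 8.251×10²⁵ = 5.507×10¹⁵ m³/s².
r₁ = 28300 km = 2.830×10⁷ m.
r₂ = 1.000×10⁵ km = 1.000×10⁸ m.
Transfer ellipse a_t = (r₁ + r₂)/2 = 6.415×10⁷ m.
At r₁: circular v_c1 = √(μ/r₁) = 13950 m/s; transfer-periapsis v_p = √[μ(2/r₁ − 1/a_t)] = 17420 m/s.
Δv₁ = v_p − v_c1 = 3467 m/s.

Δv ≈ 3470 m/s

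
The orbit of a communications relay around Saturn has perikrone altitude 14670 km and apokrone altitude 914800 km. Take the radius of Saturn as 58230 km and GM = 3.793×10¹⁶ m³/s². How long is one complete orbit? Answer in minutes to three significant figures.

r_p = 58230 + 14670 = 72900 km = 7.2900×10⁷ m.
r_a = 58230 + 914800 = 973030 km = 9.7303×10⁸ m.
Semi-major axis a = (r_p + r_a)/2 = (72900 + 9.7303×10⁵)/2 = 5.2296×10⁵ km = 5.230×10⁸ m.
By Kepler's third law T = 2π√(a³/μ) = 2π × 6.141×10⁴ = 3.858×10⁵ s.
= 6431 minutes.

T ≈ 6430 minutes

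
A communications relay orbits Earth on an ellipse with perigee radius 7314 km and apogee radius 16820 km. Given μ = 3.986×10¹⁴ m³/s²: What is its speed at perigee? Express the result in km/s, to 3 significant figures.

v ≈ 8.72 km/s

Semi-major axis a = (r_p + r_a)/2 = 12067 km = 1.207×10⁷ m.
Vis-viva: v² = μ(2/r − 1/a) = 3.986×10¹⁴ × (2.734×10⁻⁷ − 8.287×10⁻⁸) = 7.596×10⁷ m²/s².
v = 8716 m/s = 8.716 km/s.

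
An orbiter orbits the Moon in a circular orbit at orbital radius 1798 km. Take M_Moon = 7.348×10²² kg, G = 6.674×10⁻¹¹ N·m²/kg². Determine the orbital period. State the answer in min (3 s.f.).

μ = GM = 6.674×10⁻¹¹ × 7.348×10²² = 4.904×10¹² m³/s².
r = 1798 km = 1.798×10⁶ m.
Kepler's third law: T = 2π√(r³/μ) = 2π√((1.798×10⁶)³ / 4.904×10¹²).
r³/μ = 1.185×10⁶ s², so T = 2π × 1.089×10³ = 6.840×10³ s.
Converting: 6.840×10³ s ÷ 60.00 = 114.0 min.

T ≈ 114 min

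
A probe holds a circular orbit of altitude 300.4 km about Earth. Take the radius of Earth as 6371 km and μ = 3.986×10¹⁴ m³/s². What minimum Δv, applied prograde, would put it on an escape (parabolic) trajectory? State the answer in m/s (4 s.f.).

Δv ≈ 3202 m/s

r = 6371 + 300.4 = 6671.4 km = 6.6714×10⁶ m.
Circular speed v_c = √(μ/r) = 7730 m/s.
Escape speed v_esc = √(2μ/r) = √2 × v_c = 10930 m/s.
Δv = v_esc − v_c = 3202 m/s.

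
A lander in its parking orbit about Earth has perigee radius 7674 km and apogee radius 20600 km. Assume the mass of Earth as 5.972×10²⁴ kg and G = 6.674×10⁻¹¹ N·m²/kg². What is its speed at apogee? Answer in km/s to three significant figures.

v ≈ 3.24 km/s

μ = GM = 6.674×10⁻¹¹ × 5.972×10²⁴ = 3.986×10¹⁴ m³/s².
Semi-major axis a = (r_p + r_a)/2 = 14137 km = 1.414×10⁷ m.
Vis-viva: v² = μ(2/r − 1/a) = 3.986×10¹⁴ × (9.709×10⁻⁸ − 7.074×10⁻⁸) = 1.050×10⁷ m²/s².
v = 3241 m/s = 3.241 km/s.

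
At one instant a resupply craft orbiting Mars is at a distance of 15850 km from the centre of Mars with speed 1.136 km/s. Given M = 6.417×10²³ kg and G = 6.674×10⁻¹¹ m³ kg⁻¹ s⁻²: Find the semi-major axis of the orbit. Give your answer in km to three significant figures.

μ = GM = 6.674×10⁻¹¹ × 6.417×10²³ = 4.283×10¹³ m³/s².
r = 1.585×10⁷ m.
Vis-viva rearranged: 1/a = 2/r − v²/μ = 1.262×10⁻⁷ − 3.013×10⁻⁸ = 9.605×10⁻⁸ m⁻¹.
a = 1.041×10⁷ m = 10411 km.

a ≈ 10400 km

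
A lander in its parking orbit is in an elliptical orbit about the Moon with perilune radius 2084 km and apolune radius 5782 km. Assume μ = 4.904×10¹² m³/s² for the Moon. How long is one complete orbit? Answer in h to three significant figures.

T ≈ 6.15 h

Semi-major axis a = (r_p + r_a)/2 = (2084.0 + 5782.0)/2 = 3933.0 km = 3.933×10⁶ m.
By Kepler's third law T = 2π√(a³/μ) = 2π × 3.522×10³ = 2.213×10⁴ s.
= 6.147 h.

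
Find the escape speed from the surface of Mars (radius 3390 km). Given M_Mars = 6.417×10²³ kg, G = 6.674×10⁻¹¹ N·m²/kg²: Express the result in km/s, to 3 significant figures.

μ = GM = 6.674×10⁻¹¹ × 6.417×10²³ = 4.283×10¹³ m³/s².
r = R = 3.390×10⁶ m.
Escape speed v_esc = √(2μ/r) = √(2 × 4.283×10¹³ / 3.390×10⁶) = √(2.527×10⁷) = 5027 m/s.
= 5.027 km/s.

v_esc ≈ 5.03 km/s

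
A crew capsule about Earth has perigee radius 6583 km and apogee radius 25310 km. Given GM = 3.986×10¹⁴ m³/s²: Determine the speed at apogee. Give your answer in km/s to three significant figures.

Semi-major axis a = (r_p + r_a)/2 = 15946 km = 1.595×10⁷ m.
Vis-viva: v² = μ(2/r − 1/a) = 3.986×10¹⁴ × (7.902×10⁻⁸ − 6.271×10⁻⁸) = 6.501×10⁶ m²/s².
v = 2550 m/s = 2.550 km/s.

v ≈ 2.55 km/s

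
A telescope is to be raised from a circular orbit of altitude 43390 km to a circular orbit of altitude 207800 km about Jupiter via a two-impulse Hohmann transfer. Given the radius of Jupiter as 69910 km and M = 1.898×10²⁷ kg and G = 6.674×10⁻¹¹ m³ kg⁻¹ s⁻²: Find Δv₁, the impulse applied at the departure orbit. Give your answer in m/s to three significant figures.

Δv ≈ 6410 m/s

μ = GM = 6.674×10⁻¹¹ × 1.898×10²⁷ = 1.267×10¹⁷ m³/s².
r₁ = 69910 + 43390 = 113300 km = 1.1330×10⁸ m.
r₂ = 69910 + 207800 = 277710 km = 2.7771×10⁸ m.
Transfer ellipse a_t = (r₁ + r₂)/2 = 1.955×10⁸ m.
At r₁: circular v_c1 = √(μ/r₁) = 33440 m/s; transfer-perijove v_p = √[μ(2/r₁ − 1/a_t)] = 39850 m/s.
Δv₁ = v_p − v_c1 = 6414 m/s.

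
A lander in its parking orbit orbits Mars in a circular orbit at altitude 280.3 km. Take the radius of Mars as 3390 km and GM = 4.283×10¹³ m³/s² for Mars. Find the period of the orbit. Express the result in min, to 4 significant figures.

T ≈ 112.5 min

r = 3390 + 280.3 = 3670.3 km = 3.6703×10⁶ m.
Kepler's third law: T = 2π√(r³/μ) = 2π√((3.670×10⁶)³ / 4.283×10¹³).
r³/μ = 1.154×10⁶ s², so T = 2π × 1.074×10³ = 6.751×10³ s.
Converting: 6.751×10³ s ÷ 60.00 = 112.5 min.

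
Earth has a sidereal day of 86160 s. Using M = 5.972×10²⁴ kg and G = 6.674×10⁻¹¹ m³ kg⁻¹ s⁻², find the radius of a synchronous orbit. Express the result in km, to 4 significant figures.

μ = GM = 6.674×10⁻¹¹ × 5.972×10²⁴ = 3.986×10¹⁴ m³/s².
A synchronous orbit has period T, so by Kepler's third law a = (μT²/4π²)^(1/3).
μT²/4π² = 3.986×10¹⁴ × (8.616×10⁴)² / 39.48 = 7.495×10²² m³.
a = 4.216×10⁷ m = 42162 km.

r_sync ≈ 42160 km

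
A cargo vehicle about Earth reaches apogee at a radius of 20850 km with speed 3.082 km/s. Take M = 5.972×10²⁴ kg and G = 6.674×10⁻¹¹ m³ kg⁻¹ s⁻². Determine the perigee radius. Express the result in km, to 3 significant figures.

perigee radius ≈ 6890 km

μ = GM = 6.674×10⁻¹¹ × 5.972×10²⁴ = 3.986×10¹⁴ m³/s².
r_a = 2.085×10⁷ m.
Specific energy ε = v²/2 − μ/r = -1.437×10⁷ J/kg, so a = −μ/(2ε) = 1.387×10⁷ m.
The apsides satisfy r_p + r_a = 2a, so the perigee radius is 2a − r_a = 6.893×10⁶ m = 6892.6 km.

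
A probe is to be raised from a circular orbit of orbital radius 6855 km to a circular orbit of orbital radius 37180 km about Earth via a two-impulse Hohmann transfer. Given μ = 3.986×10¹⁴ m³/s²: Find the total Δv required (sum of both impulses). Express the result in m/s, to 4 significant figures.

Δv_total ≈ 3731 m/s

r₁ = 6855 km = 6.855×10⁶ m.
r₂ = 37180 km = 3.718×10⁷ m.
Transfer ellipse a_t = (r₁ + r₂)/2 = 2.202×10⁷ m.
At r₁: circular v_c1 = √(μ/r₁) = 7625 m/s; transfer-perigee v_p = √[μ(2/r₁ − 1/a_t)] = 9909 m/s.
Δv₁ = v_p − v_c1 = 2284 m/s.
At r₂: circular v_c2 = √(μ/r₂) = 3274 m/s; transfer-apogee v_a = √[μ(2/r₂ − 1/a_t)] = 1827 m/s.
Δv₂ = v_c2 − v_a = 1447 m/s.
Total Δv = Δv₁ + Δv₂ = 3731 m/s.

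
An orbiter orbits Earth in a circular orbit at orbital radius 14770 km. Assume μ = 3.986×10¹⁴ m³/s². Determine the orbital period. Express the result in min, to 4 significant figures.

T ≈ 297.7 min

r = 14770 km = 1.477×10⁷ m.
Kepler's third law: T = 2π√(r³/μ) = 2π√((1.477×10⁷)³ / 3.986×10¹⁴).
r³/μ = 8.084×10⁶ s², so T = 2π × 2.843×10³ = 1.786×10⁴ s.
Converting: 1.786×10⁴ s ÷ 60.00 = 297.7 min.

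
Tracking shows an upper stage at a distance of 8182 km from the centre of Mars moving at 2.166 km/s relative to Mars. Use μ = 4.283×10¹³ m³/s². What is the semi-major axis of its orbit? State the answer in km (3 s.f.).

a ≈ 7410 km

r = 8.182×10⁶ m.
Vis-viva rearranged: 1/a = 2/r − v²/μ = 2.444×10⁻⁷ − 1.095×10⁻⁷ = 1.349×10⁻⁷ m⁻¹.
a = 7.413×10⁶ m = 7412.9 km.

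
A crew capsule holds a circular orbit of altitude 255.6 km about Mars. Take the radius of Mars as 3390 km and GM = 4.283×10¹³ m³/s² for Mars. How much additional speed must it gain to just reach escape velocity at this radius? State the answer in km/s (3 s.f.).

r = 3390 + 255.6 = 3645.6 km = 3.6456×10⁶ m.
Circular speed v_c = √(μ/r) = 3428 m/s.
Escape speed v_esc = √(2μ/r) = √2 × v_c = 4847 m/s.
Δv = v_esc − v_c = 1420 m/s = 1.420 km/s.

Δv ≈ 1.42 km/s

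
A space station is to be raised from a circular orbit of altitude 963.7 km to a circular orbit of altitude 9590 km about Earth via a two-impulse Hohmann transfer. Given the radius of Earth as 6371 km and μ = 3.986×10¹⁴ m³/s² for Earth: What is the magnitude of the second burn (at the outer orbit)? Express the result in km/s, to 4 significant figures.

Δv ≈ 1.032 km/s

r₁ = 6371 + 963.7 = 7334.7 km = 7.3347×10⁶ m.
r₂ = 6371 + 9590 = 15961 km = 1.5961×10⁷ m.
Transfer ellipse a_t = (r₁ + r₂)/2 = 1.165×10⁷ m.
At r₁: circular v_c1 = √(μ/r₁) = 7372 m/s; transfer-perigee v_p = √[μ(2/r₁ − 1/a_t)] = 8629 m/s.
At r₂: circular v_c2 = √(μ/r₂) = 4997 m/s; transfer-apogee v_a = √[μ(2/r₂ − 1/a_t)] = 3966 m/s.
Δv₂ = v_c2 − v_a = 1032 m/s.
= 1.032 km/s.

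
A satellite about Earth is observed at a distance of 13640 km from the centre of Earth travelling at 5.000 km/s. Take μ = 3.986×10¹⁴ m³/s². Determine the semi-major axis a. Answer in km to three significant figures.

r = 1.364×10⁷ m.
Specific orbital energy ε = v²/2 − μ/r = (5000)²/2 − 3.986×10¹⁴/1.364×10⁷ = -1.672×10⁷ J/kg.
Since ε = −μ/(2a), a = −μ/(2ε) = 1.192×10⁷ m = 11918 km.

a ≈ 11900 km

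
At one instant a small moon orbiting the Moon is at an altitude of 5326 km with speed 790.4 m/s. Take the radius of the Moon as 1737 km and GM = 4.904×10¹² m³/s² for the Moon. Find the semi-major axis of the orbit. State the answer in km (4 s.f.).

r = 1737 + 5326 = 7063.0 km = 7.063×10⁶ m.
Vis-viva rearranged: 1/a = 2/r − v²/μ = 2.832×10⁻⁷ − 1.274×10⁻⁷ = 1.558×10⁻⁷ m⁻¹.
a = 6.420×10⁶ m = 6419.6 km.

a ≈ 6420 km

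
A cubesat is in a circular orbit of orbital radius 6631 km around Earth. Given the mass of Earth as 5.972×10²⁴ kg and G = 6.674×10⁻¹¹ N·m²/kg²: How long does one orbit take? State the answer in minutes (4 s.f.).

T ≈ 89.57 minutes

μ = GM = 6.674×10⁻¹¹ × 5.972×10²⁴ = 3.986×10¹⁴ m³/s².
r = 6631 km = 6.631×10⁶ m.
Kepler's third law: T = 2π√(r³/μ) = 2π√((6.631×10⁶)³ / 3.986×10¹⁴).
r³/μ = 7.315×10⁵ s², so T = 2π × 8.553×10² = 5.374×10³ s.
Converting: 5.374×10³ s ÷ 60.00 = 89.57 minutes.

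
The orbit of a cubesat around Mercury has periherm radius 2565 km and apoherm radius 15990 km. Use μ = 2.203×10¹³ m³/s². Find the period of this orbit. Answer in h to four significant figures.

Semi-major axis a = (r_p + r_a)/2 = (2565.0 + 15990)/2 = 9277.5 km = 9.278×10⁶ m.
By Kepler's third law T = 2π√(a³/μ) = 2π × 6.021×10³ = 3.783×10⁴ s.
= 10.51 h.

T ≈ 10.51 h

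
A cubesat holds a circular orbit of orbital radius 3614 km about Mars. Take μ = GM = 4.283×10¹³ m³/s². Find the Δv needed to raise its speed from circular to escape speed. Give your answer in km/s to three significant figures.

r = 3614 km = 3.614×10⁶ m.
Circular speed v_c = √(μ/r) = 3443 m/s.
Escape speed v_esc = √(2μ/r) = √2 × v_c = 4868 m/s.
Δv = v_esc − v_c = 1426 m/s = 1.426 km/s.

Δv ≈ 1.43 km/s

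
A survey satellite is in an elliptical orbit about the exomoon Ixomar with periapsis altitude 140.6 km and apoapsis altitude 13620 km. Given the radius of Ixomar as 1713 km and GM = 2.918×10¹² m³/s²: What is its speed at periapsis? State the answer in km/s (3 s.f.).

r_p = 1713 + 140.6 = 1853.6 km = 1.8536×10⁶ m.
r_a = 1713 + 13620 = 15333 km = 1.5333×10⁷ m.
Semi-major axis a = (r_p + r_a)/2 = 8593.3 km = 8.593×10⁶ m.
Vis-viva: v² = μ(2/r − 1/a) = 2.918×10¹² × (1.079×10⁻⁶ − 1.164×10⁻⁷) = 2.809×10⁶ m²/s².
v = 1676 m/s = 1.676 km/s.

v ≈ 1.68 km/s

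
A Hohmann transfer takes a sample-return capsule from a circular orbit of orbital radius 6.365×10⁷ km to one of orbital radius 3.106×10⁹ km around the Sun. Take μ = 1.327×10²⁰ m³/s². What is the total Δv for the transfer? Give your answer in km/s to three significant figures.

r₁ = 6.365×10⁷ km = 6.365×10¹⁰ m.
r₂ = 3.106×10⁹ km = 3.106×10¹² m.
Transfer ellipse a_t = (r₁ + r₂)/2 = 1.585×10¹² m.
At r₁: circular v_c1 = √(μ/r₁) = 45660 m/s; transfer-perihelion v_p = √[μ(2/r₁ − 1/a_t)] = 63920 m/s.
Δv₁ = v_p − v_c1 = 18260 m/s.
At r₂: circular v_c2 = √(μ/r₂) = 6536 m/s; transfer-aphelion v_a = √[μ(2/r₂ − 1/a_t)] = 1310 m/s.
Δv₂ = v_c2 − v_a = 5226 m/s.
Total Δv = Δv₁ + Δv₂ = 23490 m/s = 23.49 km/s.

Δv_total ≈ 23.5 km/s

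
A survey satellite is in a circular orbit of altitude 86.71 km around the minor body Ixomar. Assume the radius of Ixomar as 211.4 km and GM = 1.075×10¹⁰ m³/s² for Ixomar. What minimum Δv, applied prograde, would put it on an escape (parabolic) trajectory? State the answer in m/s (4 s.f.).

Δv ≈ 78.66 m/s

r = 211.4 + 86.71 = 298.11 km = 2.9811×10⁵ m.
Circular speed v_c = √(μ/r) = 189.9 m/s.
Escape speed v_esc = √(2μ/r) = √2 × v_c = 268.6 m/s.
Δv = v_esc − v_c = 78.66 m/s.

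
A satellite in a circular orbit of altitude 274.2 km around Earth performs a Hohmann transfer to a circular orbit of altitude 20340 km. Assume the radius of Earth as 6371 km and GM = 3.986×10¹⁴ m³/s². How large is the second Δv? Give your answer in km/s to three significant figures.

r₁ = 6371 + 274.2 = 6645.2 km = 6.6452×10⁶ m.
r₂ = 6371 + 20340 = 26711 km = 2.6711×10⁷ m.
Transfer ellipse a_t = (r₁ + r₂)/2 = 1.668×10⁷ m.
At r₁: circular v_c1 = √(μ/r₁) = 7745 m/s; transfer-perigee v_p = √[μ(2/r₁ − 1/a_t)] = 9801 m/s.
At r₂: circular v_c2 = √(μ/r₂) = 3863 m/s; transfer-apogee v_a = √[μ(2/r₂ − 1/a_t)] = 2438 m/s.
Δv₂ = v_c2 − v_a = 1425 m/s.
= 1.425 km/s.

Δv ≈ 1.42 km/s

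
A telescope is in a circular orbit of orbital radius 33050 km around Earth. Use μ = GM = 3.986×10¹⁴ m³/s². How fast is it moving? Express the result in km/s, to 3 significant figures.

r = 33050 km = 3.305×10⁷ m.
For a circular orbit v = √(μ/r) = √(3.986×10¹⁴ / 3.305×10⁷) = √(1.206×10⁷) = 3473 m/s.
That is 3.473 km/s.

v ≈ 3.47 km/s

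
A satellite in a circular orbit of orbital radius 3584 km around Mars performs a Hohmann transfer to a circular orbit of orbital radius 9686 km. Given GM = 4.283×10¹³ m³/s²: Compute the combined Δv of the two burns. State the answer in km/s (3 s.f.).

Δv_total ≈ 1.28 km/s

r₁ = 3584 km = 3.584×10⁶ m.
r₂ = 9686 km = 9.686×10⁶ m.
Transfer ellipse a_t = (r₁ + r₂)/2 = 6.635×10⁶ m.
At r₁: circular v_c1 = √(μ/r₁) = 3457 m/s; transfer-periapsis v_p = √[μ(2/r₁ − 1/a_t)] = 4177 m/s.
Δv₁ = v_p − v_c1 = 719.9 m/s.
At r₂: circular v_c2 = √(μ/r₂) = 2103 m/s; transfer-apoapsis v_a = √[μ(2/r₂ − 1/a_t)] = 1545 m/s.
Δv₂ = v_c2 − v_a = 557.3 m/s.
Total Δv = Δv₁ + Δv₂ = 1277 m/s = 1.277 km/s.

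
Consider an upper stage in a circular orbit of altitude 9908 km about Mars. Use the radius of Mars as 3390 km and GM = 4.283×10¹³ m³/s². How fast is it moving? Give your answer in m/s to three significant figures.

v ≈ 1790 m/s

r = 3390 + 9908 = 13298 km = 1.3298×10⁷ m.
For a circular orbit v = √(μ/r) = √(4.283×10¹³ / 1.330×10⁷) = √(3.221×10⁶) = 1795 m/s.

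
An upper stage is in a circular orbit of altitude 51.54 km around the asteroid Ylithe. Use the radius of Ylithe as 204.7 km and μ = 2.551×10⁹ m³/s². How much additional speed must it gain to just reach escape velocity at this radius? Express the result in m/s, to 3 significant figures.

r = 204.7 + 51.54 = 256.24 km = 2.5624×10⁵ m.
Circular speed v_c = √(μ/r) = 99.78 m/s.
Escape speed v_esc = √(2μ/r) = √2 × v_c = 141.1 m/s.
Δv = v_esc − v_c = 41.33 m/s.

Δv ≈ 41.3 m/s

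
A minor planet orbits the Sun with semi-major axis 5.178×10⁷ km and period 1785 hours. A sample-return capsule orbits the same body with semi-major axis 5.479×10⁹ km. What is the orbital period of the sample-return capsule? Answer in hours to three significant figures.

T₂ ≈ 1.94×10⁶ hours

Kepler's third law: T² ∝ a³, so T₂ = T₁ (a₂/a₁)^(3/2).
a₂/a₁ = 105.8, (a₂/a₁)^(3/2) = 1088.
T₂ = 1785 × 1088 = 1.943×10⁶ hours.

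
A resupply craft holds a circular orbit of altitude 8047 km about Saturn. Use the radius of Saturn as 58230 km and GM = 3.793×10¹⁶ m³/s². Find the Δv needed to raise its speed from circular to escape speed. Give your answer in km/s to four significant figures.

Δv ≈ 9.909 km/s

r = 58230 + 8047 = 66277 km = 6.6277×10⁷ m.
Circular speed v_c = √(μ/r) = 23920 m/s.
Escape speed v_esc = √(2μ/r) = √2 × v_c = 33830 m/s.
Δv = v_esc − v_c = 9909 m/s = 9.909 km/s.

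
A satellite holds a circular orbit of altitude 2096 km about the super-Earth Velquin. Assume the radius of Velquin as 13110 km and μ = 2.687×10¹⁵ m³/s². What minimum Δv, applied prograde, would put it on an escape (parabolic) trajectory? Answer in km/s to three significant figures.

Δv ≈ 5.51 km/s

r = 13110 + 2096 = 15206 km = 1.5206×10⁷ m.
Circular speed v_c = √(μ/r) = 13290 m/s.
Escape speed v_esc = √(2μ/r) = √2 × v_c = 18800 m/s.
Δv = v_esc − v_c = 5506 m/s = 5.506 km/s.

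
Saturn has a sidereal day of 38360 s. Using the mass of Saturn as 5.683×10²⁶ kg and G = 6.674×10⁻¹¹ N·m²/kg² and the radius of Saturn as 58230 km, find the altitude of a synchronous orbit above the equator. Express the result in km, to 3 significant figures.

h_sync ≈ 54000 km

μ = GM = 6.674×10⁻¹¹ × 5.683×10²⁶ = 3.793×10¹⁶ m³/s².
A synchronous orbit has period T, so by Kepler's third law a = (μT²/4π²)^(1/3).
μT²/4π² = 3.793×10¹⁶ × (3.836×10⁴)² / 39.48 = 1.414×10²⁴ m³.
a = 1.122×10⁸ m = 1.1223×10⁵ km.
Altitude h = a − R = 1.1223×10⁵ − 58230 = 54003 km.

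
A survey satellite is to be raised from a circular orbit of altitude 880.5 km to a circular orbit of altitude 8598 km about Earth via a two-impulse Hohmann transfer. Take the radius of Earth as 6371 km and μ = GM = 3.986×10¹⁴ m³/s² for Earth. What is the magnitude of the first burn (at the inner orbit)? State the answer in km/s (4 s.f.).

r₁ = 6371 + 880.5 = 7251.5 km = 7.2515×10⁶ m.
r₂ = 6371 + 8598 = 14969 km = 1.4969×10⁷ m.
Transfer ellipse a_t = (r₁ + r₂)/2 = 1.111×10⁷ m.
At r₁: circular v_c1 = √(μ/r₁) = 7414 m/s; transfer-perigee v_p = √[μ(2/r₁ − 1/a_t)] = 8606 m/s.
Δv₁ = v_p − v_c1 = 1192 m/s.
= 1.192 km/s.

Δv ≈ 1.192 km/s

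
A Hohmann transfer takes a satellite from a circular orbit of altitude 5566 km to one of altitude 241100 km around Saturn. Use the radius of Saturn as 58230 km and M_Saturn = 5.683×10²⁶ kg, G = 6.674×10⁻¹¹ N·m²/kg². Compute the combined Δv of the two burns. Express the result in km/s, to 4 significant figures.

μ = GM = 6.674×10⁻¹¹ × 5.683×10²⁶ = 3.793×10¹⁶ m³/s².
r₁ = 58230 + 5566 = 63796 km = 6.3796×10⁷ m.
r₂ = 58230 + 241100 = 299330 km = 2.9933×10⁸ m.
Transfer ellipse a_t = (r₁ + r₂)/2 = 1.816×10⁸ m.
At r₁: circular v_c1 = √(μ/r₁) = 24380 m/s; transfer-perikrone v_p = √[μ(2/r₁ − 1/a_t)] = 31310 m/s.
Δv₁ = v_p − v_c1 = 6924 m/s.
At r₂: circular v_c2 = √(μ/r₂) = 11260 m/s; transfer-apokrone v_a = √[μ(2/r₂ − 1/a_t)] = 6673 m/s.
Δv₂ = v_c2 − v_a = 4584 m/s.
Total Δv = Δv₁ + Δv₂ = 11510 m/s = 11.51 km/s.

Δv_total ≈ 11.51 km/s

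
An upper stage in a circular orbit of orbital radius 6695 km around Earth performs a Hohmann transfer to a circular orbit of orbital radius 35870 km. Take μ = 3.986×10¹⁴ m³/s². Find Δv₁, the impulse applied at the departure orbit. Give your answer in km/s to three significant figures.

Δv ≈ 2.30 km/s

r₁ = 6695 km = 6.695×10⁶ m.
r₂ = 35870 km = 3.587×10⁷ m.
Transfer ellipse a_t = (r₁ + r₂)/2 = 2.128×10⁷ m.
At r₁: circular v_c1 = √(μ/r₁) = 7716 m/s; transfer-perigee v_p = √[μ(2/r₁ − 1/a_t)] = 10020 m/s.
Δv₁ = v_p − v_c1 = 2301 m/s.
= 2.301 km/s.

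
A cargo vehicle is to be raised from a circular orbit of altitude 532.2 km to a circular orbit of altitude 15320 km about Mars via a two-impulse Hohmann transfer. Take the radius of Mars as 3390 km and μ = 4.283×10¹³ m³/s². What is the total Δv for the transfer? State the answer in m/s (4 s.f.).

r₁ = 3390 + 532.2 = 3922.2 km = 3.9222×10⁶ m.
r₂ = 3390 + 15320 = 18710 km = 1.8710×10⁷ m.
Transfer ellipse a_t = (r₁ + r₂)/2 = 1.132×10⁷ m.
At r₁: circular v_c1 = √(μ/r₁) = 3305 m/s; transfer-periapsis v_p = √[μ(2/r₁ − 1/a_t)] = 4249 m/s.
Δv₁ = v_p − v_c1 = 944.6 m/s.
At r₂: circular v_c2 = √(μ/r₂) = 1513 m/s; transfer-apoapsis v_a = √[μ(2/r₂ − 1/a_t)] = 890.7 m/s.
Δv₂ = v_c2 − v_a = 622.2 m/s.
Total Δv = Δv₁ + Δv₂ = 1567 m/s.

Δv_total ≈ 1567 m/s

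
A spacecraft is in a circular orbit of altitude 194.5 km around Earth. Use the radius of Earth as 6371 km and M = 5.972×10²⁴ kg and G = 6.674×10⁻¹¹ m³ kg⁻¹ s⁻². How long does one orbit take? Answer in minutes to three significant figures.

T ≈ 88.2 minutes

μ = GM = 6.674×10⁻¹¹ × 5.972×10²⁴ = 3.986×10¹⁴ m³/s².
r = 6371 + 194.5 = 6565.5 km = 6.5655×10⁶ m.
Kepler's third law: T = 2π√(r³/μ) = 2π√((6.566×10⁶)³ / 3.986×10¹⁴).
r³/μ = 7.101×10⁵ s², so T = 2π × 8.427×10² = 5.295×10³ s.
Converting: 5.295×10³ s ÷ 60.00 = 88.24 minutes.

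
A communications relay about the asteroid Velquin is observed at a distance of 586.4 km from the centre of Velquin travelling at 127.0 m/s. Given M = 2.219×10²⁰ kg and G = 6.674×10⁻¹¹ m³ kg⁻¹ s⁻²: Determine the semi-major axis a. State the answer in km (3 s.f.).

a ≈ 431 km

μ = GM = 6.674×10⁻¹¹ × 2.219×10²⁰ = 1.481×10¹⁰ m³/s².
r = 5.864×10⁵ m.
Vis-viva rearranged: 1/a = 2/r − v²/μ = 3.411×10⁻⁶ − 1.089×10⁻⁶ = 2.322×10⁻⁶ m⁻¹.
a = 4.307×10⁵ m = 430.75 km.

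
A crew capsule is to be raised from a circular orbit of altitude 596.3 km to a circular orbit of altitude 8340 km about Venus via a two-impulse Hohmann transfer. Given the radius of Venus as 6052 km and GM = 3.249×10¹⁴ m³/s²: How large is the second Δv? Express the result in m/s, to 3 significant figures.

Δv ≈ 974 m/s

r₁ = 6052 + 596.3 = 6648.3 km = 6.6483×10⁶ m.
r₂ = 6052 + 8340 = 14392 km = 1.4392×10⁷ m.
Transfer ellipse a_t = (r₁ + r₂)/2 = 1.052×10⁷ m.
At r₁: circular v_c1 = √(μ/r₁) = 6991 m/s; transfer-periapsis v_p = √[μ(2/r₁ − 1/a_t)] = 8177 m/s.
At r₂: circular v_c2 = √(μ/r₂) = 4751 m/s; transfer-apoapsis v_a = √[μ(2/r₂ − 1/a_t)] = 3777 m/s.
Δv₂ = v_c2 − v_a = 974.2 m/s.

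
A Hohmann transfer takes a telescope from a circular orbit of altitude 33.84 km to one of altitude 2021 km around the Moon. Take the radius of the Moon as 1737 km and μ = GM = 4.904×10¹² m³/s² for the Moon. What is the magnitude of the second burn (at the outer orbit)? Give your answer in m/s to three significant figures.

Δv ≈ 228 m/s

r₁ = 1737 + 33.84 = 1770.8 km = 1.7708×10⁶ m.
r₂ = 1737 + 2021 = 3758.0 km = 3.7580×10⁶ m.
Transfer ellipse a_t = (r₁ + r₂)/2 = 2.764×10⁶ m.
At r₁: circular v_c1 = √(μ/r₁) = 1664 m/s; transfer-perilune v_p = √[μ(2/r₁ − 1/a_t)] = 1940 m/s.
At r₂: circular v_c2 = √(μ/r₂) = 1142 m/s; transfer-apolune v_a = √[μ(2/r₂ − 1/a_t)] = 914.3 m/s.
Δv₂ = v_c2 − v_a = 228.1 m/s.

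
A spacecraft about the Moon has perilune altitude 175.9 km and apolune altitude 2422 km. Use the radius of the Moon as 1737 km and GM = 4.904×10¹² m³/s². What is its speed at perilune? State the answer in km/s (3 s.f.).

v ≈ 1.87 km/s

r_p = 1737 + 175.9 = 1912.9 km = 1.9129×10⁶ m.
r_a = 1737 + 2422 = 4159.0 km = 4.1590×10⁶ m.
Semi-major axis a = (r_p + r_a)/2 = 3035.9 km = 3.036×10⁶ m.
Vis-viva: v² = μ(2/r − 1/a) = 4.904×10¹² × (1.046×10⁻⁶ − 3.294×10⁻⁷) = 3.512×10⁶ m²/s².
v = 1874 m/s = 1.874 km/s.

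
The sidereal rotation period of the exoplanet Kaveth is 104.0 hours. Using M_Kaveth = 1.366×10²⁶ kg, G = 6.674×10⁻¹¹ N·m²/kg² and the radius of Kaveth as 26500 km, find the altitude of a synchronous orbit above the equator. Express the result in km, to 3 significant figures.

h_sync ≈ 2.92×10⁵ km

μ = GM = 6.674×10⁻¹¹ × 1.366×10²⁶ = 9.117×10¹⁵ m³/s².
T = 104.0 hours = 3.744×10⁵ s.
A synchronous orbit has period T, so by Kepler's third law a = (μT²/4π²)^(1/3).
μT²/4π² = 9.117×10¹⁵ × (3.744×10⁵)² / 39.48 = 3.237×10²⁵ m³.
a = 3.187×10⁸ m = 3.1870×10⁵ km.
Altitude h = a − R = 3.1870×10⁵ − 26500 = 2.9220×10⁵ km.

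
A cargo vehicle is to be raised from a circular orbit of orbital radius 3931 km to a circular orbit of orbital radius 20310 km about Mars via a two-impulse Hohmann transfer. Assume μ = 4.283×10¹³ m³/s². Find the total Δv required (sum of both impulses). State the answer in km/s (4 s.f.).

r₁ = 3931 km = 3.931×10⁶ m.
r₂ = 20310 km = 2.031×10⁷ m.
Transfer ellipse a_t = (r₁ + r₂)/2 = 1.212×10⁷ m.
At r₁: circular v_c1 = √(μ/r₁) = 3301 m/s; transfer-periapsis v_p = √[μ(2/r₁ − 1/a_t)] = 4273 m/s.
Δv₁ = v_p − v_c1 = 972.0 m/s.
At r₂: circular v_c2 = √(μ/r₂) = 1452 m/s; transfer-apoapsis v_a = √[μ(2/r₂ − 1/a_t)] = 827.0 m/s.
Δv₂ = v_c2 − v_a = 625.2 m/s.
Total Δv = Δv₁ + Δv₂ = 1597 m/s = 1.597 km/s.

Δv_total ≈ 1.597 km/s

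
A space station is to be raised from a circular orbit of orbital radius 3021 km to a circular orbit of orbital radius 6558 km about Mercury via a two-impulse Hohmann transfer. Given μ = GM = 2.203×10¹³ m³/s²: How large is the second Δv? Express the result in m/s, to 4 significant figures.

Δv ≈ 377.2 m/s

r₁ = 3021 km = 3.021×10⁶ m.
r₂ = 6558 km = 6.558×10⁶ m.
Transfer ellipse a_t = (r₁ + r₂)/2 = 4.790×10⁶ m.
At r₁: circular v_c1 = √(μ/r₁) = 2700 m/s; transfer-periherm v_p = √[μ(2/r₁ − 1/a_t)] = 3160 m/s.
At r₂: circular v_c2 = √(μ/r₂) = 1833 m/s; transfer-apoherm v_a = √[μ(2/r₂ − 1/a_t)] = 1456 m/s.
Δv₂ = v_c2 − v_a = 377.2 m/s.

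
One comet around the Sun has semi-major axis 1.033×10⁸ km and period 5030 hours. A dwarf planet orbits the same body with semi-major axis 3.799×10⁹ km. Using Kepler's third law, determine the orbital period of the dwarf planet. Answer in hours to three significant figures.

T₂ ≈ 1.12×10⁶ hours

Kepler's third law: T² ∝ a³, so T₂ = T₁ (a₂/a₁)^(3/2).
a₂/a₁ = 36.78, (a₂/a₁)^(3/2) = 223.0.
T₂ = 5030 × 223.0 = 1.122×10⁶ hours.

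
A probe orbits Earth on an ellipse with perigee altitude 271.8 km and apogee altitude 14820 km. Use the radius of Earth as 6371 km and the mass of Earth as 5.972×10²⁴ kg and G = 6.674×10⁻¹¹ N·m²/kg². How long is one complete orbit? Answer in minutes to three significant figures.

T ≈ 272 minutes

μ = GM = 6.674×10⁻¹¹ × 5.972×10²⁴ = 3.986×10¹⁴ m³/s².
r_p = 6371 + 271.8 = 6642.8 km = 6.6428×10⁶ m.
r_a = 6371 + 14820 = 21191 km = 2.1191×10⁷ m.
Semi-major axis a = (r_p + r_a)/2 = (6642.8 + 21191)/2 = 13917 km = 1.392×10⁷ m.
By Kepler's third law T = 2π√(a³/μ) = 2π × 2.601×10³ = 1.634×10⁴ s.
= 272.3 minutes.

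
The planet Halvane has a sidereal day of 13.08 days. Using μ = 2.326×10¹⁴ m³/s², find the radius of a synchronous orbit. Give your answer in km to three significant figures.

r_sync ≈ 1.96×10⁵ km

T = 13.08 days = 1.130×10⁶ s.
A synchronous orbit has period T, so by Kepler's third law a = (μT²/4π²)^(1/3).
μT²/4π² = 2.326×10¹⁴ × (1.130×10⁶)² / 39.48 = 7.525×10²⁴ m³.
a = 1.960×10⁸ m = 1.9596×10⁵ km.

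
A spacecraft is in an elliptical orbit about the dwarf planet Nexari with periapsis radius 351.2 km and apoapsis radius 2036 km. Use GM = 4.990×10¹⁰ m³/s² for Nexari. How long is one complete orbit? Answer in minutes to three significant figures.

Semi-major axis a = (r_p + r_a)/2 = (351.20 + 2036.0)/2 = 1193.6 km = 1.194×10⁶ m.
By Kepler's third law T = 2π√(a³/μ) = 2π × 5.838×10³ = 3.668×10⁴ s.
= 611.3 minutes.

T ≈ 611 minutes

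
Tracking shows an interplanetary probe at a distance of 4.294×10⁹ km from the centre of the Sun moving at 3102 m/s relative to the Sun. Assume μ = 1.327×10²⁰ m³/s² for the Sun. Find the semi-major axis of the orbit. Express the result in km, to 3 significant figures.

a ≈ 2.54×10⁹ km

r = 4.294×10¹² m.
Specific orbital energy ε = v²/2 − μ/r = (3102)²/2 − 1.327×10²⁰/4.294×10¹² = -2.609×10⁷ J/kg.
Since ε = −μ/(2a), a = −μ/(2ε) = 2.543×10¹² m = 2.5429×10⁹ km.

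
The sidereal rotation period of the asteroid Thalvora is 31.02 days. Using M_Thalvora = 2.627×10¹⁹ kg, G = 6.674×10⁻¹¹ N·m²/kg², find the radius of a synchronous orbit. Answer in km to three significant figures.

r_sync ≈ 6830 km

μ = GM = 6.674×10⁻¹¹ × 2.627×10¹⁹ = 1.753×10⁹ m³/s².
T = 31.02 days = 2.680×10⁶ s.
A synchronous orbit has period T, so by Kepler's third law a = (μT²/4π²)^(1/3).
μT²/4π² = 1.753×10⁹ × (2.680×10⁶)² / 39.48 = 3.190×10²⁰ m³.
a = 6.833×10⁶ m = 6832.8 km.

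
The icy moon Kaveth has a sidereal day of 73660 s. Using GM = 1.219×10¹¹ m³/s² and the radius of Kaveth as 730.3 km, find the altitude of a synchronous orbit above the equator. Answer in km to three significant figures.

A synchronous orbit has period T, so by Kepler's third law a = (μT²/4π²)^(1/3).
μT²/4π² = 1.219×10¹¹ × (7.366×10⁴)² / 39.48 = 1.675×10¹⁹ m³.
a = 2.559×10⁶ m = 2558.8 km.
Altitude h = a − R = 2558.8 − 730.3 = 1828.5 km.

h_sync ≈ 1830 km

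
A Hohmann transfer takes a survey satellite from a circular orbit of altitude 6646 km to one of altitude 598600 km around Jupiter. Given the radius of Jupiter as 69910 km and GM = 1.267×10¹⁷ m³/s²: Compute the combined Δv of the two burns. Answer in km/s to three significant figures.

Δv_total ≈ 21.3 km/s

r₁ = 69910 + 6646 = 76556 km = 7.6556×10⁷ m.
r₂ = 69910 + 598600 = 668510 km = 6.6851×10⁸ m.
Transfer ellipse a_t = (r₁ + r₂)/2 = 3.725×10⁸ m.
At r₁: circular v_c1 = √(μ/r₁) = 40680 m/s; transfer-perijove v_p = √[μ(2/r₁ − 1/a_t)] = 54500 m/s.
Δv₁ = v_p − v_c1 = 13820 m/s.
At r₂: circular v_c2 = √(μ/r₂) = 13770 m/s; transfer-apojove v_a = √[μ(2/r₂ − 1/a_t)] = 6241 m/s.
Δv₂ = v_c2 − v_a = 7526 m/s.
Total Δv = Δv₁ + Δv₂ = 21340 m/s = 21.34 km/s.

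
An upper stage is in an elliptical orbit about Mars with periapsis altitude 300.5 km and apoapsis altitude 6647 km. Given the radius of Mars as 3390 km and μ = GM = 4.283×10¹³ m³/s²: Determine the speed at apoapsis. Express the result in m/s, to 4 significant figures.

v ≈ 1515 m/s

r_p = 3390 + 300.5 = 3690.5 km = 3.6905×10⁶ m.
r_a = 3390 + 6647 = 10037 km = 1.0037×10⁷ m.
Semi-major axis a = (r_p + r_a)/2 = 6863.8 km = 6.864×10⁶ m.
Vis-viva: v² = μ(2/r − 1/a) = 4.283×10¹³ × (1.993×10⁻⁷ − 1.457×10⁻⁷) = 2.294×10⁶ m²/s².
v = 1515 m/s.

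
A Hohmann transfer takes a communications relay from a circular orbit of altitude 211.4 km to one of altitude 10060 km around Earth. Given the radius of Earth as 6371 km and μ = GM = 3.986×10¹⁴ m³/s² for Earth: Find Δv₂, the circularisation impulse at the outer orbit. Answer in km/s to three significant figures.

Δv ≈ 1.20 km/s

r₁ = 6371 + 211.4 = 6582.4 km = 6.5824×10⁶ m.
r₂ = 6371 + 10060 = 16431 km = 1.6431×10⁷ m.
Transfer ellipse a_t = (r₁ + r₂)/2 = 1.151×10⁷ m.
At r₁: circular v_c1 = √(μ/r₁) = 7782 m/s; transfer-perigee v_p = √[μ(2/r₁ − 1/a_t)] = 9299 m/s.
At r₂: circular v_c2 = √(μ/r₂) = 4925 m/s; transfer-apogee v_a = √[μ(2/r₂ − 1/a_t)] = 3725 m/s.
Δv₂ = v_c2 − v_a = 1200 m/s.
= 1.200 km/s.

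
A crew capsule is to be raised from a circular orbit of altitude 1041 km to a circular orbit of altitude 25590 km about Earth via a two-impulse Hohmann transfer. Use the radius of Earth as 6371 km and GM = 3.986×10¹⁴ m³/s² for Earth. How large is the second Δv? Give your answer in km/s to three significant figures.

Δv ≈ 1.36 km/s

r₁ = 6371 + 1041 = 7412.0 km = 7.4120×10⁶ m.
r₂ = 6371 + 25590 = 31961 km = 3.1961×10⁷ m.
Transfer ellipse a_t = (r₁ + r₂)/2 = 1.969×10⁷ m.
At r₁: circular v_c1 = √(μ/r₁) = 7333 m/s; transfer-perigee v_p = √[μ(2/r₁ − 1/a_t)] = 9344 m/s.
At r₂: circular v_c2 = √(μ/r₂) = 3531 m/s; transfer-apogee v_a = √[μ(2/r₂ − 1/a_t)] = 2167 m/s.
Δv₂ = v_c2 − v_a = 1365 m/s.
= 1.365 km/s.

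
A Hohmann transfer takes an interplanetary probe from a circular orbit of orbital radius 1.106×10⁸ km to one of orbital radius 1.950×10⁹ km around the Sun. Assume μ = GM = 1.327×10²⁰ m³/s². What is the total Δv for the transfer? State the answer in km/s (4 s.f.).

r₁ = 1.106×10⁸ km = 1.106×10¹¹ m.
r₂ = 1.950×10⁹ km = 1.950×10¹² m.
Transfer ellipse a_t = (r₁ + r₂)/2 = 1.030×10¹² m.
At r₁: circular v_c1 = √(μ/r₁) = 34640 m/s; transfer-perihelion v_p = √[μ(2/r₁ − 1/a_t)] = 47650 m/s.
Δv₁ = v_p − v_c1 = 13010 m/s.
At r₂: circular v_c2 = √(μ/r₂) = 8249 m/s; transfer-aphelion v_a = √[μ(2/r₂ − 1/a_t)] = 2703 m/s.
Δv₂ = v_c2 − v_a = 5547 m/s.
Total Δv = Δv₁ + Δv₂ = 18560 m/s = 18.56 km/s.

Δv_total ≈ 18.56 km/s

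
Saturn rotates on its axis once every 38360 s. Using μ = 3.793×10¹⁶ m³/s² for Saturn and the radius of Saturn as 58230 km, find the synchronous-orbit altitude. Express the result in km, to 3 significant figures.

A synchronous orbit has period T, so by Kepler's third law a = (μT²/4π²)^(1/3).
μT²/4π² = 3.793×10¹⁶ × (3.836×10⁴)² / 39.48 = 1.414×10²⁴ m³.
a = 1.122×10⁸ m = 1.1223×10⁵ km.
Altitude h = a − R = 1.1223×10⁵ − 58230 = 54005 km.

h_sync ≈ 54000 km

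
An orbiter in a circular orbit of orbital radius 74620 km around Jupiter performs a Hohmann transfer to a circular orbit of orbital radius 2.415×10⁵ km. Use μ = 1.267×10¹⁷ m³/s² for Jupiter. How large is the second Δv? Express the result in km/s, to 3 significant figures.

r₁ = 74620 km = 7.462×10⁷ m.
r₂ = 2.415×10⁵ km = 2.415×10⁸ m.
Transfer ellipse a_t = (r₁ + r₂)/2 = 1.581×10⁸ m.
At r₁: circular v_c1 = √(μ/r₁) = 41210 m/s; transfer-perijove v_p = √[μ(2/r₁ − 1/a_t)] = 50930 m/s.
At r₂: circular v_c2 = √(μ/r₂) = 22900 m/s; transfer-apojove v_a = √[μ(2/r₂ − 1/a_t)] = 15740 m/s.
Δv₂ = v_c2 − v_a = 7167 m/s.
= 7.167 km/s.

Δv ≈ 7.17 km/s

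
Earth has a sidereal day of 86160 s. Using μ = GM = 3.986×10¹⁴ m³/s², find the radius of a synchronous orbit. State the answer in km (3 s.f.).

r_sync ≈ 42200 km

A synchronous orbit has period T, so by Kepler's third law a = (μT²/4π²)^(1/3).
μT²/4π² = 3.986×10¹⁴ × (8.616×10⁴)² / 39.48 = 7.495×10²² m³.
a = 4.216×10⁷ m = 42163 km.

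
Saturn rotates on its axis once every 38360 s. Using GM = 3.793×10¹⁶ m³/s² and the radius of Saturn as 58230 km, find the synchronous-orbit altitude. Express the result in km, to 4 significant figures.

A synchronous orbit has period T, so by Kepler's third law a = (μT²/4π²)^(1/3).
μT²/4π² = 3.793×10¹⁶ × (3.836×10⁴)² / 39.48 = 1.414×10²⁴ m³.
a = 1.122×10⁸ m = 1.1223×10⁵ km.
Altitude h = a − R = 1.1223×10⁵ − 58230 = 54005 km.

h_sync ≈ 54000 km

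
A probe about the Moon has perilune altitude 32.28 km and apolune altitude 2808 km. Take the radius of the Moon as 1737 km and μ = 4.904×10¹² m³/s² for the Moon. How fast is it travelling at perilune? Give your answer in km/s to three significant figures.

v ≈ 2.00 km/s

r_p = 1737 + 32.28 = 1769.3 km = 1.7693×10⁶ m.
r_a = 1737 + 2808 = 4545.0 km = 4.5450×10⁶ m.
Semi-major axis a = (r_p + r_a)/2 = 3157.1 km = 3.157×10⁶ m.
Vis-viva: v² = μ(2/r − 1/a) = 4.904×10¹² × (1.130×10⁻⁶ − 3.167×10⁻⁷) = 3.990×10⁶ m²/s².
v = 1998 m/s = 1.998 km/s.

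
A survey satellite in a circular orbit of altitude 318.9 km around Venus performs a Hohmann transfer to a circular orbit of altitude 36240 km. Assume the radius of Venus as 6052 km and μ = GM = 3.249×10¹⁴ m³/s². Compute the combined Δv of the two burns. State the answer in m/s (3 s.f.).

r₁ = 6052 + 318.9 = 6370.9 km = 6.3709×10⁶ m.
r₂ = 6052 + 36240 = 42292 km = 4.2292×10⁷ m.
Transfer ellipse a_t = (r₁ + r₂)/2 = 2.433×10⁷ m.
At r₁: circular v_c1 = √(μ/r₁) = 7141 m/s; transfer-periapsis v_p = √[μ(2/r₁ − 1/a_t)] = 9415 m/s.
Δv₁ = v_p − v_c1 = 2274 m/s.
At r₂: circular v_c2 = √(μ/r₂) = 2772 m/s; transfer-apoapsis v_a = √[μ(2/r₂ − 1/a_t)] = 1418 m/s.
Δv₂ = v_c2 − v_a = 1353 m/s.
Total Δv = Δv₁ + Δv₂ = 3627 m/s.

Δv_total ≈ 3630 m/s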